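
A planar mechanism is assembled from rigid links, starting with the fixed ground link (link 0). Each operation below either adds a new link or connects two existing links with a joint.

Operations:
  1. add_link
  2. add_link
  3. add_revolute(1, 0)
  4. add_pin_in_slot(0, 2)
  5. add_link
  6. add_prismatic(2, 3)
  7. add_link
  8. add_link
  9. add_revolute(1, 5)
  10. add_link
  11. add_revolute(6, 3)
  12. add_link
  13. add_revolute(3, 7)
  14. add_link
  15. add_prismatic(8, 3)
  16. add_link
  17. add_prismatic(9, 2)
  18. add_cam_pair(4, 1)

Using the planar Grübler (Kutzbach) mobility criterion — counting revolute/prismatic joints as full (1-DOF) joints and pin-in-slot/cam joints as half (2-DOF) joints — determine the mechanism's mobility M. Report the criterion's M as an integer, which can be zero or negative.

M = 11

[1;0;0] (link 0 is ground)
L+ [2;0;0]
L+ [3;0;0]
R(1,0)∈J1 [3;1;0]
PS(0,2)∈J2 [3;1;1]
L+ [4;1;1]
P(2,3)∈J1 [4;2;1]
L+ [5;2;1]
L+ [6;2;1]
R(1,5)∈J1 [6;3;1]
L+ [7;3;1]
R(6,3)∈J1 [7;4;1]
L+ [8;4;1]
R(3,7)∈J1 [8;5;1]
L+ [9;5;1]
P(8,3)∈J1 [9;6;1]
L+ [10;6;1]
P(9,2)∈J1 [10;7;1]
C(4,1)∈J2 [10;7;2]
mobility = 27 − 14 − 2 = 11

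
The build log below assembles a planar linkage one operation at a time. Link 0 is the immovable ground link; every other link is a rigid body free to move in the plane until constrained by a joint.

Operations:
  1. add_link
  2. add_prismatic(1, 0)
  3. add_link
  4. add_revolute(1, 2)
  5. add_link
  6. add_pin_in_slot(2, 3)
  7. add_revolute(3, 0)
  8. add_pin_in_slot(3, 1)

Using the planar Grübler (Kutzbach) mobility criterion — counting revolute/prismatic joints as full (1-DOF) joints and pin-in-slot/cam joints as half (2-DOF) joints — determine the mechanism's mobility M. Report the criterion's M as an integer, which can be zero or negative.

M = 1

ground; <1,0,0>
#1 <2,0,0>
P:1↔0 J1 <2,1,0>
#2 <3,1,0>
R:1↔2 J1 <3,2,0>
#3 <4,2,0>
PS:2↔3 J2 <4,2,1>
R:3↔0 J1 <4,3,1>
PS:3↔1 J2 <4,3,2>
3×3 − 2×3 − 1×2 = 1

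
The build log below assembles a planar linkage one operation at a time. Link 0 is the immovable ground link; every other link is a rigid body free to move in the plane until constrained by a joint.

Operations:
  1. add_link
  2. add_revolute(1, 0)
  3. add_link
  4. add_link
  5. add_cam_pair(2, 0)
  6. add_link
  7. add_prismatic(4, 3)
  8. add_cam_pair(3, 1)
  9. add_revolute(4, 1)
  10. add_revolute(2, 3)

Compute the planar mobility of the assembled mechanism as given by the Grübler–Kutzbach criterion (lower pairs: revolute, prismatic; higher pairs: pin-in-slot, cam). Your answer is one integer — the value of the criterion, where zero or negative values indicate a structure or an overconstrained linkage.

(L,J1,J2)=(1,0,0); link0 fixed
link1: (2,0,0)
R 1-0 [J1]: (2,1,0)
link2: (3,1,0)
link3: (4,1,0)
C 2-0 [J2]: (4,1,1)
link4: (5,1,1)
P 4-3 [J1]: (5,2,1)
C 3-1 [J2]: (5,2,2)
R 4-1 [J1]: (5,3,2)
R 2-3 [J1]: (5,4,2)
Grübler: 3·4 − 2·4 − 2 = 2

M = 2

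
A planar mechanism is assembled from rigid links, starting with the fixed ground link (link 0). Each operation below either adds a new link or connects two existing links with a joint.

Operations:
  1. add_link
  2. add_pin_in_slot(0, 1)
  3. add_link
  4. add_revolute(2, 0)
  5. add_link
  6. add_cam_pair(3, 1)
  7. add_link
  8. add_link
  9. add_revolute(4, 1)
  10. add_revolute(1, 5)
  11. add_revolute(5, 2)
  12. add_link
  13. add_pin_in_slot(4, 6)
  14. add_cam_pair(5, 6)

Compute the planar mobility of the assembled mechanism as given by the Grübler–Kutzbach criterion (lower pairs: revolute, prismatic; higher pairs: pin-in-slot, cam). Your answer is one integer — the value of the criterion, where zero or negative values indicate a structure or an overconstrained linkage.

M = 6

[1;0;0] (link 0 is ground)
L+ [2;0;0]
PS(0,1)∈J2 [2;0;1]
L+ [3;0;1]
R(2,0)∈J1 [3;1;1]
L+ [4;1;1]
C(3,1)∈J2 [4;1;2]
L+ [5;1;2]
L+ [6;1;2]
R(4,1)∈J1 [6;2;2]
R(1,5)∈J1 [6;3;2]
R(5,2)∈J1 [6;4;2]
L+ [7;4;2]
PS(4,6)∈J2 [7;4;3]
C(5,6)∈J2 [7;4;4]
mobility = 18 − 8 − 4 = 6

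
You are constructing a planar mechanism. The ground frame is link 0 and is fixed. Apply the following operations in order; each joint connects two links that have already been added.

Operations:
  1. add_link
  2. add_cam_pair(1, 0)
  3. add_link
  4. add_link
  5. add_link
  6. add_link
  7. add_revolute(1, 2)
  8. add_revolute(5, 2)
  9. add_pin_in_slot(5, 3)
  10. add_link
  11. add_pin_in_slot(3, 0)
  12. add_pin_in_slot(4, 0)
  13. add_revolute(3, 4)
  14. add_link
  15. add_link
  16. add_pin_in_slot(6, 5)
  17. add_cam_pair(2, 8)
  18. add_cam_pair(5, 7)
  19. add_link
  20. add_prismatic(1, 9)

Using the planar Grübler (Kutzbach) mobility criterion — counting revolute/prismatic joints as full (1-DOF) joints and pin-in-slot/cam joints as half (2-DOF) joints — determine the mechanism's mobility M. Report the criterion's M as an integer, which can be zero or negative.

ground; <1,0,0>
#1 <2,0,0>
C:1↔0 J2 <2,0,1>
#2 <3,0,1>
#3 <4,0,1>
#4 <5,0,1>
#5 <6,0,1>
R:1↔2 J1 <6,1,1>
R:5↔2 J1 <6,2,1>
PS:5↔3 J2 <6,2,2>
#6 <7,2,2>
PS:3↔0 J2 <7,2,3>
PS:4↔0 J2 <7,2,4>
R:3↔4 J1 <7,3,4>
#7 <8,3,4>
#8 <9,3,4>
PS:6↔5 J2 <9,3,5>
C:2↔8 J2 <9,3,6>
C:5↔7 J2 <9,3,7>
#9 <10,3,7>
P:1↔9 J1 <10,4,7>
3×9 − 2×4 − 1×7 = 12

M = 12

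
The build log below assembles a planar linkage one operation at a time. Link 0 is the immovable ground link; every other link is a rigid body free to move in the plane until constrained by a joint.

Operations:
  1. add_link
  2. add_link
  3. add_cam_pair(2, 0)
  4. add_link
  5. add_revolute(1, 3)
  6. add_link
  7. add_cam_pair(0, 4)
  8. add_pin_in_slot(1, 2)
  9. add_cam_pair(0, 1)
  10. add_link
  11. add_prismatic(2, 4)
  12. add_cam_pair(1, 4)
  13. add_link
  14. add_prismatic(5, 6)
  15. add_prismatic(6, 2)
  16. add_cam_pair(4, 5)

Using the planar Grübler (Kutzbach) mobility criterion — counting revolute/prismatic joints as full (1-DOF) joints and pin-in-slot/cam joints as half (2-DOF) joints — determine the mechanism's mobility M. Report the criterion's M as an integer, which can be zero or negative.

M = 4

(L,J1,J2)=(1,0,0); link0 fixed
link1: (2,0,0)
link2: (3,0,0)
C 2-0 [J2]: (3,0,1)
link3: (4,0,1)
R 1-3 [J1]: (4,1,1)
link4: (5,1,1)
C 0-4 [J2]: (5,1,2)
PS 1-2 [J2]: (5,1,3)
C 0-1 [J2]: (5,1,4)
link5: (6,1,4)
P 2-4 [J1]: (6,2,4)
C 1-4 [J2]: (6,2,5)
link6: (7,2,5)
P 5-6 [J1]: (7,3,5)
P 6-2 [J1]: (7,4,5)
C 4-5 [J2]: (7,4,6)
Grübler: 3·6 − 2·4 − 6 = 4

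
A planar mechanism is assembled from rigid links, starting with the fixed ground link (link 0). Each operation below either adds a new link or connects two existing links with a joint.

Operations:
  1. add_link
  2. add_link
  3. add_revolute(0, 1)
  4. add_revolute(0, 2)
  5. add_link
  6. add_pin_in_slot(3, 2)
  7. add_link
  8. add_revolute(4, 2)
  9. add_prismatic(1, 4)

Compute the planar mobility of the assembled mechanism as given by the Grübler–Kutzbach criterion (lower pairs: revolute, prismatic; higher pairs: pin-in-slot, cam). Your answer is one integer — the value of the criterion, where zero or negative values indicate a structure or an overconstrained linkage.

L=1 J1=0 J2=0
add link → L=2 J1=0 J2=0
add link → L=3 J1=0 J2=0
R@0,1 dof=1 J1 → L=3 J1=1 J2=0
R@0,2 dof=1 J1 → L=3 J1=2 J2=0
add link → L=4 J1=2 J2=0
PS@3,2 dof=2 J2 → L=4 J1=2 J2=1
add link → L=5 J1=2 J2=1
R@4,2 dof=1 J1 → L=5 J1=3 J2=1
P@1,4 dof=1 J1 → L=5 J1=4 J2=1
M=3(L−1)−2J1−J2=3·4−2·4−1=3

M = 3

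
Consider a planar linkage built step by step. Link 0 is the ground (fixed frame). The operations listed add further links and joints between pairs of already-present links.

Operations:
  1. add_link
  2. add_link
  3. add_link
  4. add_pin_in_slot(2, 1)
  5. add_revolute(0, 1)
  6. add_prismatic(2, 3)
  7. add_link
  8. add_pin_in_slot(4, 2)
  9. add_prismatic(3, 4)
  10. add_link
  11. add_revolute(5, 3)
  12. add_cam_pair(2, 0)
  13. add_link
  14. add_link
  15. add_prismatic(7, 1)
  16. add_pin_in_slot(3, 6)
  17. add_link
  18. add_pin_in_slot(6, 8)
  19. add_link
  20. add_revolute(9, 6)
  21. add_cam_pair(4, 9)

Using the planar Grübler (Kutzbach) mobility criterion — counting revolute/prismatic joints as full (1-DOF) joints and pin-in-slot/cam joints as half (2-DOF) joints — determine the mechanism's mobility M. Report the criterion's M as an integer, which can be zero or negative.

L=1 J1=0 J2=0
add link → L=2 J1=0 J2=0
add link → L=3 J1=0 J2=0
add link → L=4 J1=0 J2=0
PS@2,1 dof=2 J2 → L=4 J1=0 J2=1
R@0,1 dof=1 J1 → L=4 J1=1 J2=1
P@2,3 dof=1 J1 → L=4 J1=2 J2=1
add link → L=5 J1=2 J2=1
PS@4,2 dof=2 J2 → L=5 J1=2 J2=2
P@3,4 dof=1 J1 → L=5 J1=3 J2=2
add link → L=6 J1=3 J2=2
R@5,3 dof=1 J1 → L=6 J1=4 J2=2
C@2,0 dof=2 J2 → L=6 J1=4 J2=3
add link → L=7 J1=4 J2=3
add link → L=8 J1=4 J2=3
P@7,1 dof=1 J1 → L=8 J1=5 J2=3
PS@3,6 dof=2 J2 → L=8 J1=5 J2=4
add link → L=9 J1=5 J2=4
PS@6,8 dof=2 J2 → L=9 J1=5 J2=5
add link → L=10 J1=5 J2=5
R@9,6 dof=1 J1 → L=10 J1=6 J2=5
C@4,9 dof=2 J2 → L=10 J1=6 J2=6
M=3(L−1)−2J1−J2=3·9−2·6−6=9

M = 9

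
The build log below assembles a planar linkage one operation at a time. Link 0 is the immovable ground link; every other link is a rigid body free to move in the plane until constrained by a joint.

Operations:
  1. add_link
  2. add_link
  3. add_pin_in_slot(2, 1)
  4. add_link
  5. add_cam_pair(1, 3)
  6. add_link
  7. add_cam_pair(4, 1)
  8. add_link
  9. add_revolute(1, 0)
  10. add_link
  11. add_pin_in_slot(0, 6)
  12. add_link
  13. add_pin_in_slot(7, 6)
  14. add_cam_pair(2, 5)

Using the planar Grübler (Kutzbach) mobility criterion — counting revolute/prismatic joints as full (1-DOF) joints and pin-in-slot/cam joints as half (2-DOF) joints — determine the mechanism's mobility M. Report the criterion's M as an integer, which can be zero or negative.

(L,J1,J2)=(1,0,0); link0 fixed
link1: (2,0,0)
link2: (3,0,0)
PS 2-1 [J2]: (3,0,1)
link3: (4,0,1)
C 1-3 [J2]: (4,0,2)
link4: (5,0,2)
C 4-1 [J2]: (5,0,3)
link5: (6,0,3)
R 1-0 [J1]: (6,1,3)
link6: (7,1,3)
PS 0-6 [J2]: (7,1,4)
link7: (8,1,4)
PS 7-6 [J2]: (8,1,5)
C 2-5 [J2]: (8,1,6)
Grübler: 3·7 − 2·1 − 6 = 13

M = 13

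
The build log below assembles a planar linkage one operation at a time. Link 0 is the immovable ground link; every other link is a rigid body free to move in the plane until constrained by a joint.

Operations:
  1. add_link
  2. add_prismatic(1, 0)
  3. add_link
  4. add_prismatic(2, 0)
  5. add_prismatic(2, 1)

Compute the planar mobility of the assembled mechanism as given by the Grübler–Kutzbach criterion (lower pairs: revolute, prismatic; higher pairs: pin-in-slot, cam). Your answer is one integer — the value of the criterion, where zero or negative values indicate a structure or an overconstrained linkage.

ground; <1,0,0>
#1 <2,0,0>
P:1↔0 J1 <2,1,0>
#2 <3,1,0>
P:2↔0 J1 <3,2,0>
P:2↔1 J1 <3,3,0>
3×2 − 2×3 − 1×0 = 0

M = 0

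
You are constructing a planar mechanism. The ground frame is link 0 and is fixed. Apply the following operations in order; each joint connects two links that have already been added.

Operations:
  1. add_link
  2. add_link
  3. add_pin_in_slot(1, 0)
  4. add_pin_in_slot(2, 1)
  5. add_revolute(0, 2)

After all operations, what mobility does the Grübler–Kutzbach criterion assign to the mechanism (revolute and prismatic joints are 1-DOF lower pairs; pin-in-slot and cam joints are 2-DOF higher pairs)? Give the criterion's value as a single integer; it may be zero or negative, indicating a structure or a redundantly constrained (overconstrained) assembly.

M = 2

L=1 J1=0 J2=0
add link → L=2 J1=0 J2=0
add link → L=3 J1=0 J2=0
PS@1,0 dof=2 J2 → L=3 J1=0 J2=1
PS@2,1 dof=2 J2 → L=3 J1=0 J2=2
R@0,2 dof=1 J1 → L=3 J1=1 J2=2
M=3(L−1)−2J1−J2=3·2−2·1−2=2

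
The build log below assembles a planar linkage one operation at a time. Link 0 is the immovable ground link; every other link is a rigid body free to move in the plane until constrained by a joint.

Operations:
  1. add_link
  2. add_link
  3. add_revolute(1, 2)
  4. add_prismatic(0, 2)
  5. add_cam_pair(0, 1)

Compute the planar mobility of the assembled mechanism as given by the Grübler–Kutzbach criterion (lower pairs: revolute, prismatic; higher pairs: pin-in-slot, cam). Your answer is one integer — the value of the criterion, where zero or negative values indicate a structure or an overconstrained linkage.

M = 1

[1;0;0] (link 0 is ground)
L+ [2;0;0]
L+ [3;0;0]
R(1,2)∈J1 [3;1;0]
P(0,2)∈J1 [3;2;0]
C(0,1)∈J2 [3;2;1]
mobility = 6 − 4 − 1 = 1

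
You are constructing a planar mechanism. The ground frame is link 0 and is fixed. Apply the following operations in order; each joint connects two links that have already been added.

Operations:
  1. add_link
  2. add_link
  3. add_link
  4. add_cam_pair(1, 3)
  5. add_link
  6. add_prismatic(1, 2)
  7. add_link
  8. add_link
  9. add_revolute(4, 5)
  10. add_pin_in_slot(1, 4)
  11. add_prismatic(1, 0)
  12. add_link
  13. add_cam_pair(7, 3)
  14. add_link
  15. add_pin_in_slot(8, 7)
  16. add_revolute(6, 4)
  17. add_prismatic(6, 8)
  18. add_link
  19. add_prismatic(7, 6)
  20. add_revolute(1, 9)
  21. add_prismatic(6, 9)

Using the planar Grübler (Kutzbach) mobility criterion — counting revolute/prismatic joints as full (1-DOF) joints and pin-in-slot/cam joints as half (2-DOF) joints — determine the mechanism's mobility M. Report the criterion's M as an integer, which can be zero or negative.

ground; <1,0,0>
#1 <2,0,0>
#2 <3,0,0>
#3 <4,0,0>
C:1↔3 J2 <4,0,1>
#4 <5,0,1>
P:1↔2 J1 <5,1,1>
#5 <6,1,1>
#6 <7,1,1>
R:4↔5 J1 <7,2,1>
PS:1↔4 J2 <7,2,2>
P:1↔0 J1 <7,3,2>
#7 <8,3,2>
C:7↔3 J2 <8,3,3>
#8 <9,3,3>
PS:8↔7 J2 <9,3,4>
R:6↔4 J1 <9,4,4>
P:6↔8 J1 <9,5,4>
#9 <10,5,4>
P:7↔6 J1 <10,6,4>
R:1↔9 J1 <10,7,4>
P:6↔9 J1 <10,8,4>
3×9 − 2×8 − 1×4 = 7

M = 7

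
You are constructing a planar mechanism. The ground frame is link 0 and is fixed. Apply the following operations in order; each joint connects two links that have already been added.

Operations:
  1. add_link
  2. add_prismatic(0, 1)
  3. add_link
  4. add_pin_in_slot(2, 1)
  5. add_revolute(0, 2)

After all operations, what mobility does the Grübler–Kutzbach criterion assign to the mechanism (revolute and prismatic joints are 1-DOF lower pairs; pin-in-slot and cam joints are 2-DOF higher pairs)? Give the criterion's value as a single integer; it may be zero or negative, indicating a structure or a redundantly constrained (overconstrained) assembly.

M = 1

[1;0;0] (link 0 is ground)
L+ [2;0;0]
P(0,1)∈J1 [2;1;0]
L+ [3;1;0]
PS(2,1)∈J2 [3;1;1]
R(0,2)∈J1 [3;2;1]
mobility = 6 − 4 − 1 = 1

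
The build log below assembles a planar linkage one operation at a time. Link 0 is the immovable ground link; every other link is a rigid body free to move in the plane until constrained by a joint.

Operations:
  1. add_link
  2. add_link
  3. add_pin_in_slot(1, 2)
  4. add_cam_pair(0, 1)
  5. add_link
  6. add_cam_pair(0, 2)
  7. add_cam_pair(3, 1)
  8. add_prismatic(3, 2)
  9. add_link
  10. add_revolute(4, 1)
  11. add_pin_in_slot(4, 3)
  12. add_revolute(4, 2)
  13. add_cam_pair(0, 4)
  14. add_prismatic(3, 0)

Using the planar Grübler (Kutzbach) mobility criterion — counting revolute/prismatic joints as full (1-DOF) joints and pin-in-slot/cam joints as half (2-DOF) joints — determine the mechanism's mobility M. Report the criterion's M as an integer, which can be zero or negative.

M = -2

[1;0;0] (link 0 is ground)
L+ [2;0;0]
L+ [3;0;0]
PS(1,2)∈J2 [3;0;1]
C(0,1)∈J2 [3;0;2]
L+ [4;0;2]
C(0,2)∈J2 [4;0;3]
C(3,1)∈J2 [4;0;4]
P(3,2)∈J1 [4;1;4]
L+ [5;1;4]
R(4,1)∈J1 [5;2;4]
PS(4,3)∈J2 [5;2;5]
R(4,2)∈J1 [5;3;5]
C(0,4)∈J2 [5;3;6]
P(3,0)∈J1 [5;4;6]
mobility = 12 − 8 − 6 = -2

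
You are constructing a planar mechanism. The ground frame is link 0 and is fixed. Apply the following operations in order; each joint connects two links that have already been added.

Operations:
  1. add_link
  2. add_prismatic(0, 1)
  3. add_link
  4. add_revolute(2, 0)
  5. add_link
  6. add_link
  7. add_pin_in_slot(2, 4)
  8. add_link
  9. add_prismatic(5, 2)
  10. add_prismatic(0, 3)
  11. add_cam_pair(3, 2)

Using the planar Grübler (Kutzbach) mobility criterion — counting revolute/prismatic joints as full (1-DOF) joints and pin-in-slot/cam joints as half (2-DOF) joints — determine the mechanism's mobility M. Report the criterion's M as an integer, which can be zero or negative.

ground; <1,0,0>
#1 <2,0,0>
P:0↔1 J1 <2,1,0>
#2 <3,1,0>
R:2↔0 J1 <3,2,0>
#3 <4,2,0>
#4 <5,2,0>
PS:2↔4 J2 <5,2,1>
#5 <6,2,1>
P:5↔2 J1 <6,3,1>
P:0↔3 J1 <6,4,1>
C:3↔2 J2 <6,4,2>
3×5 − 2×4 − 1×2 = 5

M = 5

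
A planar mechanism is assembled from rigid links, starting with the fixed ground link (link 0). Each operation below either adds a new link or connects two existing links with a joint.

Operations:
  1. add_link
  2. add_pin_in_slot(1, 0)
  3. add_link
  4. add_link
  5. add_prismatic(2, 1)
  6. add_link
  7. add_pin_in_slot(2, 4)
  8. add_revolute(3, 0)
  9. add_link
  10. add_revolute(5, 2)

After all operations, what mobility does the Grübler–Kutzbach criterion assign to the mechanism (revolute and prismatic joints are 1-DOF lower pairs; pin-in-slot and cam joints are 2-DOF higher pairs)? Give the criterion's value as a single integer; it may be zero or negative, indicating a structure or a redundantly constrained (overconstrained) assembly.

ground; <1,0,0>
#1 <2,0,0>
PS:1↔0 J2 <2,0,1>
#2 <3,0,1>
#3 <4,0,1>
P:2↔1 J1 <4,1,1>
#4 <5,1,1>
PS:2↔4 J2 <5,1,2>
R:3↔0 J1 <5,2,2>
#5 <6,2,2>
R:5↔2 J1 <6,3,2>
3×5 − 2×3 − 1×2 = 7

M = 7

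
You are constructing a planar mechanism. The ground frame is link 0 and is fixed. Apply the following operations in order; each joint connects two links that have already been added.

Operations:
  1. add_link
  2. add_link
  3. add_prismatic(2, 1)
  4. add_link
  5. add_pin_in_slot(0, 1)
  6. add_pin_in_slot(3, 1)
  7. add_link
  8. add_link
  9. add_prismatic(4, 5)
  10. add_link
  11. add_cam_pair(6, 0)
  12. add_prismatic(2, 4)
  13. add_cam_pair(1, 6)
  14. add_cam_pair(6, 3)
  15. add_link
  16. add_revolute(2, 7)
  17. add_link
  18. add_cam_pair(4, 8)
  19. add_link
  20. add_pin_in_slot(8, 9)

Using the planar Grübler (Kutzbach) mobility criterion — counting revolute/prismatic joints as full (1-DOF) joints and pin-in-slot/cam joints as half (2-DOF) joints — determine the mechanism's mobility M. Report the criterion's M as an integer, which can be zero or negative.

M = 12

[1;0;0] (link 0 is ground)
L+ [2;0;0]
L+ [3;0;0]
P(2,1)∈J1 [3;1;0]
L+ [4;1;0]
PS(0,1)∈J2 [4;1;1]
PS(3,1)∈J2 [4;1;2]
L+ [5;1;2]
L+ [6;1;2]
P(4,5)∈J1 [6;2;2]
L+ [7;2;2]
C(6,0)∈J2 [7;2;3]
P(2,4)∈J1 [7;3;3]
C(1,6)∈J2 [7;3;4]
C(6,3)∈J2 [7;3;5]
L+ [8;3;5]
R(2,7)∈J1 [8;4;5]
L+ [9;4;5]
C(4,8)∈J2 [9;4;6]
L+ [10;4;6]
PS(8,9)∈J2 [10;4;7]
mobility = 27 − 8 − 7 = 12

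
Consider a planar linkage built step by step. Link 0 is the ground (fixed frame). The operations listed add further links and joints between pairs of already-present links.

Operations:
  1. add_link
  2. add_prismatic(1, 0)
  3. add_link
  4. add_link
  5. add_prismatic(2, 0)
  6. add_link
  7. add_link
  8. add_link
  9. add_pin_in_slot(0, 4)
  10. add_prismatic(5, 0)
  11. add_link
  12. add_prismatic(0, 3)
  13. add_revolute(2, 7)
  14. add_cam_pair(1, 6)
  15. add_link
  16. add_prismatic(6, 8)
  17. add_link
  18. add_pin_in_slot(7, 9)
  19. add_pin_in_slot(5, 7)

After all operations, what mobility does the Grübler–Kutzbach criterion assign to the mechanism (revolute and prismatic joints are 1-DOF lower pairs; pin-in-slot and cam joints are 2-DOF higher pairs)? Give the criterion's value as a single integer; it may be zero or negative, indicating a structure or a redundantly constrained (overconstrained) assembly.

link 0 = ground. State L|J1|J2 = 1|0|0
+link1  2|0|0
P(1,0) f=1→J1  2|1|0
+link2  3|1|0
+link3  4|1|0
P(2,0) f=1→J1  4|2|0
+link4  5|2|0
+link5  6|2|0
+link6  7|2|0
PS(0,4) f=2→J2  7|2|1
P(5,0) f=1→J1  7|3|1
+link7  8|3|1
P(0,3) f=1→J1  8|4|1
R(2,7) f=1→J1  8|5|1
C(1,6) f=2→J2  8|5|2
+link8  9|5|2
P(6,8) f=1→J1  9|6|2
+link9  10|6|2
PS(7,9) f=2→J2  10|6|3
PS(5,7) f=2→J2  10|6|4
M = 3(10−1)−2·6−4 = 27−12−4 = 11

M = 11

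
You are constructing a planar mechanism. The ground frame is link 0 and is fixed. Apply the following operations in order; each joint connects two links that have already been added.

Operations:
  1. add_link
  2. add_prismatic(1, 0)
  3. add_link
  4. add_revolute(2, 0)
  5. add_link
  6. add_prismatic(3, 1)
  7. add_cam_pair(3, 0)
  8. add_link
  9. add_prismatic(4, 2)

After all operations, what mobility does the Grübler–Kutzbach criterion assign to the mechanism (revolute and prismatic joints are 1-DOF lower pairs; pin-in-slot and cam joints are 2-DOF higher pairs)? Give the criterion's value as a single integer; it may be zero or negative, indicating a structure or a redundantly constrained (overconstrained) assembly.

M = 3

L=1 J1=0 J2=0
add link → L=2 J1=0 J2=0
P@1,0 dof=1 J1 → L=2 J1=1 J2=0
add link → L=3 J1=1 J2=0
R@2,0 dof=1 J1 → L=3 J1=2 J2=0
add link → L=4 J1=2 J2=0
P@3,1 dof=1 J1 → L=4 J1=3 J2=0
C@3,0 dof=2 J2 → L=4 J1=3 J2=1
add link → L=5 J1=3 J2=1
P@4,2 dof=1 J1 → L=5 J1=4 J2=1
M=3(L−1)−2J1−J2=3·4−2·4−1=3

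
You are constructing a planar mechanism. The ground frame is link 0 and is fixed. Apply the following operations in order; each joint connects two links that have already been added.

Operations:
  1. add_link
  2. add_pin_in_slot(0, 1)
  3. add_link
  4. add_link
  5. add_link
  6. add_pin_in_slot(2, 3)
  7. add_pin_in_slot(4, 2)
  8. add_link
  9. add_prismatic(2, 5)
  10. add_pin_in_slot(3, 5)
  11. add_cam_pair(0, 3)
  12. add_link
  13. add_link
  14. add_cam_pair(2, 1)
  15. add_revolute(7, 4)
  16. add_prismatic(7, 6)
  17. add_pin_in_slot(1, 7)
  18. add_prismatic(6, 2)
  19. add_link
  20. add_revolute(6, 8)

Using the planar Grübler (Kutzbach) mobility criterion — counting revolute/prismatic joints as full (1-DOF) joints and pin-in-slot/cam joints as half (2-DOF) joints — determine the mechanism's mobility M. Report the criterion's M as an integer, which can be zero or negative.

[1;0;0] (link 0 is ground)
L+ [2;0;0]
PS(0,1)∈J2 [2;0;1]
L+ [3;0;1]
L+ [4;0;1]
L+ [5;0;1]
PS(2,3)∈J2 [5;0;2]
PS(4,2)∈J2 [5;0;3]
L+ [6;0;3]
P(2,5)∈J1 [6;1;3]
PS(3,5)∈J2 [6;1;4]
C(0,3)∈J2 [6;1;5]
L+ [7;1;5]
L+ [8;1;5]
C(2,1)∈J2 [8;1;6]
R(7,4)∈J1 [8;2;6]
P(7,6)∈J1 [8;3;6]
PS(1,7)∈J2 [8;3;7]
P(6,2)∈J1 [8;4;7]
L+ [9;4;7]
R(6,8)∈J1 [9;5;7]
mobility = 24 − 10 − 7 = 7

M = 7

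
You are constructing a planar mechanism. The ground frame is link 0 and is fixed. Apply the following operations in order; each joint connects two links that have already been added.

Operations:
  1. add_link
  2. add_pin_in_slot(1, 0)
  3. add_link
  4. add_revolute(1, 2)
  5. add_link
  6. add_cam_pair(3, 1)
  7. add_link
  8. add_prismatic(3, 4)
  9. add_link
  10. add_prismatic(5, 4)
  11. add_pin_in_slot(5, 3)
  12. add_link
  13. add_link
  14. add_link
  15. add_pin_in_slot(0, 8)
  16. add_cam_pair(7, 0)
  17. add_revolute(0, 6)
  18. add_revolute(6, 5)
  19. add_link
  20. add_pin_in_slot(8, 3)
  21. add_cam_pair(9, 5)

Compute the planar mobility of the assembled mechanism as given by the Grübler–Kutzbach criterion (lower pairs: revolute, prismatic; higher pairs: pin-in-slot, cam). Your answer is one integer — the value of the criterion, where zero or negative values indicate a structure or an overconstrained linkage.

link 0 = ground. State L|J1|J2 = 1|0|0
+link1  2|0|0
PS(1,0) f=2→J2  2|0|1
+link2  3|0|1
R(1,2) f=1→J1  3|1|1
+link3  4|1|1
C(3,1) f=2→J2  4|1|2
+link4  5|1|2
P(3,4) f=1→J1  5|2|2
+link5  6|2|2
P(5,4) f=1→J1  6|3|2
PS(5,3) f=2→J2  6|3|3
+link6  7|3|3
+link7  8|3|3
+link8  9|3|3
PS(0,8) f=2→J2  9|3|4
C(7,0) f=2→J2  9|3|5
R(0,6) f=1→J1  9|4|5
R(6,5) f=1→J1  9|5|5
+link9  10|5|5
PS(8,3) f=2→J2  10|5|6
C(9,5) f=2→J2  10|5|7
M = 3(10−1)−2·5−7 = 27−10−7 = 10

M = 10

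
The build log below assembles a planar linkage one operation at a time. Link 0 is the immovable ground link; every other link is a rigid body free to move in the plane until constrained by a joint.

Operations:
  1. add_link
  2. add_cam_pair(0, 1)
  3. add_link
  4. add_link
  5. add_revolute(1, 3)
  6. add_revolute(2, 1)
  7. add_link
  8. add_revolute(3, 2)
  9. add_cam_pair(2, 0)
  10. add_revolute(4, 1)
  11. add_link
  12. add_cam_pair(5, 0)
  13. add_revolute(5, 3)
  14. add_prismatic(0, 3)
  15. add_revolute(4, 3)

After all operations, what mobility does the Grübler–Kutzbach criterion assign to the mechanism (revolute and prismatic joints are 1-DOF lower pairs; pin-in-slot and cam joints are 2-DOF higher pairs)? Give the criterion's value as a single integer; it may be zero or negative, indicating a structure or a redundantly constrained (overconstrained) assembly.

link 0 = ground. State L|J1|J2 = 1|0|0
+link1  2|0|0
C(0,1) f=2→J2  2|0|1
+link2  3|0|1
+link3  4|0|1
R(1,3) f=1→J1  4|1|1
R(2,1) f=1→J1  4|2|1
+link4  5|2|1
R(3,2) f=1→J1  5|3|1
C(2,0) f=2→J2  5|3|2
R(4,1) f=1→J1  5|4|2
+link5  6|4|2
C(5,0) f=2→J2  6|4|3
R(5,3) f=1→J1  6|5|3
P(0,3) f=1→J1  6|6|3
R(4,3) f=1→J1  6|7|3
M = 3(6−1)−2·7−3 = 15−14−3 = -2

M = -2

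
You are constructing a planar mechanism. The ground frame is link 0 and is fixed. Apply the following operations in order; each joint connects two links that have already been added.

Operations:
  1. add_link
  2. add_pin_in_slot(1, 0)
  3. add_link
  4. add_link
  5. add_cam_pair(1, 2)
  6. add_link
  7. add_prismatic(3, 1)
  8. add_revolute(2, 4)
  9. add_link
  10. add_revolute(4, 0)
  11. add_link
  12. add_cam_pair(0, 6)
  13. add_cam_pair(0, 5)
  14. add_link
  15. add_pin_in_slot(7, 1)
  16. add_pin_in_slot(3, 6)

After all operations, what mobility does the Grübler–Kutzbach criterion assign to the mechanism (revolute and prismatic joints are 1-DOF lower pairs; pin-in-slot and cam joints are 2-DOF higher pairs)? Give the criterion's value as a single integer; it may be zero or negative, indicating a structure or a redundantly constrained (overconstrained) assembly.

M = 9

(L,J1,J2)=(1,0,0); link0 fixed
link1: (2,0,0)
PS 1-0 [J2]: (2,0,1)
link2: (3,0,1)
link3: (4,0,1)
C 1-2 [J2]: (4,0,2)
link4: (5,0,2)
P 3-1 [J1]: (5,1,2)
R 2-4 [J1]: (5,2,2)
link5: (6,2,2)
R 4-0 [J1]: (6,3,2)
link6: (7,3,2)
C 0-6 [J2]: (7,3,3)
C 0-5 [J2]: (7,3,4)
link7: (8,3,4)
PS 7-1 [J2]: (8,3,5)
PS 3-6 [J2]: (8,3,6)
Grübler: 3·7 − 2·3 − 6 = 9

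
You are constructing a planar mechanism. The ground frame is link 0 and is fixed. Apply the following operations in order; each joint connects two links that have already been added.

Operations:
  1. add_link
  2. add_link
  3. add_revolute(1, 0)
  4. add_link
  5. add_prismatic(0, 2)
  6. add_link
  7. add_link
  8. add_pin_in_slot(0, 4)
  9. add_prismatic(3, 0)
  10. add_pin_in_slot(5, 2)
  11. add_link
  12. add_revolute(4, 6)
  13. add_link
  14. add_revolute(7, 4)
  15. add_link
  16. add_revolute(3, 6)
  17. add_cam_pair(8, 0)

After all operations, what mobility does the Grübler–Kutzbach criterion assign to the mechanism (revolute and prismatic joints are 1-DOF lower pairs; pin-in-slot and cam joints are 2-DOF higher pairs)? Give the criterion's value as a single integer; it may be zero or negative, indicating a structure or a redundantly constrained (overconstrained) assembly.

M = 9

L=1 J1=0 J2=0
add link → L=2 J1=0 J2=0
add link → L=3 J1=0 J2=0
R@1,0 dof=1 J1 → L=3 J1=1 J2=0
add link → L=4 J1=1 J2=0
P@0,2 dof=1 J1 → L=4 J1=2 J2=0
add link → L=5 J1=2 J2=0
add link → L=6 J1=2 J2=0
PS@0,4 dof=2 J2 → L=6 J1=2 J2=1
P@3,0 dof=1 J1 → L=6 J1=3 J2=1
PS@5,2 dof=2 J2 → L=6 J1=3 J2=2
add link → L=7 J1=3 J2=2
R@4,6 dof=1 J1 → L=7 J1=4 J2=2
add link → L=8 J1=4 J2=2
R@7,4 dof=1 J1 → L=8 J1=5 J2=2
add link → L=9 J1=5 J2=2
R@3,6 dof=1 J1 → L=9 J1=6 J2=2
C@8,0 dof=2 J2 → L=9 J1=6 J2=3
M=3(L−1)−2J1−J2=3·8−2·6−3=9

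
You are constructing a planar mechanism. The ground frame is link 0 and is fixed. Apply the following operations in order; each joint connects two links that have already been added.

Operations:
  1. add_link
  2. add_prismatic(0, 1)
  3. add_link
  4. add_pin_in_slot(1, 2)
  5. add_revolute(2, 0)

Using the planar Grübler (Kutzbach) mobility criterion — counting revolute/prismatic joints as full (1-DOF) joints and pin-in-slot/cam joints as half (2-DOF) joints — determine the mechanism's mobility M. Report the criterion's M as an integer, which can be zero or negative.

[1;0;0] (link 0 is ground)
L+ [2;0;0]
P(0,1)∈J1 [2;1;0]
L+ [3;1;0]
PS(1,2)∈J2 [3;1;1]
R(2,0)∈J1 [3;2;1]
mobility = 6 − 4 − 1 = 1

M = 1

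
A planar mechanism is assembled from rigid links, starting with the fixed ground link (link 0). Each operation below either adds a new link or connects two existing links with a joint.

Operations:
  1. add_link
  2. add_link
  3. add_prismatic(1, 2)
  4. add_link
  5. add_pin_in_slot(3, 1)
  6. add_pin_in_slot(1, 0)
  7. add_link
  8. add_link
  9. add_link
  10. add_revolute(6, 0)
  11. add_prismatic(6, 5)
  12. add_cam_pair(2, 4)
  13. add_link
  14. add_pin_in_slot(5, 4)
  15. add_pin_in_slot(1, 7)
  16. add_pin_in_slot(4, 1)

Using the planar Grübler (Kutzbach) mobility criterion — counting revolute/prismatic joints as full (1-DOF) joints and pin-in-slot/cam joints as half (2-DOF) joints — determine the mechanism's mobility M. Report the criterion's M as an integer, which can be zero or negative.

M = 9

link 0 = ground. State L|J1|J2 = 1|0|0
+link1  2|0|0
+link2  3|0|0
P(1,2) f=1→J1  3|1|0
+link3  4|1|0
PS(3,1) f=2→J2  4|1|1
PS(1,0) f=2→J2  4|1|2
+link4  5|1|2
+link5  6|1|2
+link6  7|1|2
R(6,0) f=1→J1  7|2|2
P(6,5) f=1→J1  7|3|2
C(2,4) f=2→J2  7|3|3
+link7  8|3|3
PS(5,4) f=2→J2  8|3|4
PS(1,7) f=2→J2  8|3|5
PS(4,1) f=2→J2  8|3|6
M = 3(8−1)−2·3−6 = 21−6−6 = 9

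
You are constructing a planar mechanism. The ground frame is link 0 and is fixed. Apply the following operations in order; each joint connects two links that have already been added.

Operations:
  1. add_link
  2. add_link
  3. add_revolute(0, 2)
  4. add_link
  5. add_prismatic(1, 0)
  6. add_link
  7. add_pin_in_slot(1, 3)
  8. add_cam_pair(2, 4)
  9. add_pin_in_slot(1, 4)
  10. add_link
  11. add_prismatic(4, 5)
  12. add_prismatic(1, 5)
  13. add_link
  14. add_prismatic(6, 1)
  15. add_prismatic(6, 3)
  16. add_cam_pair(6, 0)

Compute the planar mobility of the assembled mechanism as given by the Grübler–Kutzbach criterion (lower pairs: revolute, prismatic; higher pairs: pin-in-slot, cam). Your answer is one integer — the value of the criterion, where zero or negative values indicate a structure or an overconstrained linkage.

link 0 = ground. State L|J1|J2 = 1|0|0
+link1  2|0|0
+link2  3|0|0
R(0,2) f=1→J1  3|1|0
+link3  4|1|0
P(1,0) f=1→J1  4|2|0
+link4  5|2|0
PS(1,3) f=2→J2  5|2|1
C(2,4) f=2→J2  5|2|2
PS(1,4) f=2→J2  5|2|3
+link5  6|2|3
P(4,5) f=1→J1  6|3|3
P(1,5) f=1→J1  6|4|3
+link6  7|4|3
P(6,1) f=1→J1  7|5|3
P(6,3) f=1→J1  7|6|3
C(6,0) f=2→J2  7|6|4
M = 3(7−1)−2·6−4 = 18−12−4 = 2

M = 2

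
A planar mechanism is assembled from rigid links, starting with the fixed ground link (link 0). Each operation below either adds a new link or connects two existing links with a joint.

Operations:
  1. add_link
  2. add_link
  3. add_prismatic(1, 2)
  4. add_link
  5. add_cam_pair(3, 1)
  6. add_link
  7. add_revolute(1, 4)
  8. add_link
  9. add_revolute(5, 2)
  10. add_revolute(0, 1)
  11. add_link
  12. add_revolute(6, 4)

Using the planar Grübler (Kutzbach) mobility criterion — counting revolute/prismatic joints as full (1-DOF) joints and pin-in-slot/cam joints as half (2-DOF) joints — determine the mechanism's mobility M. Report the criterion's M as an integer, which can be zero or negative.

M = 7

link 0 = ground. State L|J1|J2 = 1|0|0
+link1  2|0|0
+link2  3|0|0
P(1,2) f=1→J1  3|1|0
+link3  4|1|0
C(3,1) f=2→J2  4|1|1
+link4  5|1|1
R(1,4) f=1→J1  5|2|1
+link5  6|2|1
R(5,2) f=1→J1  6|3|1
R(0,1) f=1→J1  6|4|1
+link6  7|4|1
R(6,4) f=1→J1  7|5|1
M = 3(7−1)−2·5−1 = 18−10−1 = 7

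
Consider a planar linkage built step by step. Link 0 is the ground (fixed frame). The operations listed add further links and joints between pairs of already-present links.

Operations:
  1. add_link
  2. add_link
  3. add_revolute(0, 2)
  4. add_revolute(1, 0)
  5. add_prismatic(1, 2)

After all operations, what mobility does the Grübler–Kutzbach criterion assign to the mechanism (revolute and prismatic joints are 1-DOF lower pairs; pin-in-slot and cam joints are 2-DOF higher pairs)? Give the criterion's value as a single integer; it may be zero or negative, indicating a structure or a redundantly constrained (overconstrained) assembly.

M = 0

[1;0;0] (link 0 is ground)
L+ [2;0;0]
L+ [3;0;0]
R(0,2)∈J1 [3;1;0]
R(1,0)∈J1 [3;2;0]
P(1,2)∈J1 [3;3;0]
mobility = 6 − 6 − 0 = 0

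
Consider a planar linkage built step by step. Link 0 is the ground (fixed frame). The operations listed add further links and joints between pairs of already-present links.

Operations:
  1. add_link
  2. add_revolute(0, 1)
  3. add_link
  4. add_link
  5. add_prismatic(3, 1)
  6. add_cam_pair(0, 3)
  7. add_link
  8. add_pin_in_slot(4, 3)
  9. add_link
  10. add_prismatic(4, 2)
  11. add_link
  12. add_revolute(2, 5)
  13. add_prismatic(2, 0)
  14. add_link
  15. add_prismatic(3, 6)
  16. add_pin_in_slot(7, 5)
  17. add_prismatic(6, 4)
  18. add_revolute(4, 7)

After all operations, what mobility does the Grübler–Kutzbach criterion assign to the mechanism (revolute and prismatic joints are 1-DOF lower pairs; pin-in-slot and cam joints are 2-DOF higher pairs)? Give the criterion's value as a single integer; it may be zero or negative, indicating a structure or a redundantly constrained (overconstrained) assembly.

L=1 J1=0 J2=0
add link → L=2 J1=0 J2=0
R@0,1 dof=1 J1 → L=2 J1=1 J2=0
add link → L=3 J1=1 J2=0
add link → L=4 J1=1 J2=0
P@3,1 dof=1 J1 → L=4 J1=2 J2=0
C@0,3 dof=2 J2 → L=4 J1=2 J2=1
add link → L=5 J1=2 J2=1
PS@4,3 dof=2 J2 → L=5 J1=2 J2=2
add link → L=6 J1=2 J2=2
P@4,2 dof=1 J1 → L=6 J1=3 J2=2
add link → L=7 J1=3 J2=2
R@2,5 dof=1 J1 → L=7 J1=4 J2=2
P@2,0 dof=1 J1 → L=7 J1=5 J2=2
add link → L=8 J1=5 J2=2
P@3,6 dof=1 J1 → L=8 J1=6 J2=2
PS@7,5 dof=2 J2 → L=8 J1=6 J2=3
P@6,4 dof=1 J1 → L=8 J1=7 J2=3
R@4,7 dof=1 J1 → L=8 J1=8 J2=3
M=3(L−1)−2J1−J2=3·7−2·8−3=2

M = 2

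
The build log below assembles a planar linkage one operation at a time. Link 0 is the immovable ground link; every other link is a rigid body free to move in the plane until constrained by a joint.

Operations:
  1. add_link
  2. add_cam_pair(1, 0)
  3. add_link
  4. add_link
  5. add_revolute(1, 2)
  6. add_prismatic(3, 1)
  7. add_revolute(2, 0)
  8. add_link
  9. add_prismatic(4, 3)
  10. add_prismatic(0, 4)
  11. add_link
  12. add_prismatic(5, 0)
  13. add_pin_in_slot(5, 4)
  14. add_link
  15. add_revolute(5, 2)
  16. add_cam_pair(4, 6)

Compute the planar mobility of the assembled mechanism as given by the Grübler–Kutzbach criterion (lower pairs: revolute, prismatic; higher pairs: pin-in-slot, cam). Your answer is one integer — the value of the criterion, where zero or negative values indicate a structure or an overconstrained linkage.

L=1 J1=0 J2=0
add link → L=2 J1=0 J2=0
C@1,0 dof=2 J2 → L=2 J1=0 J2=1
add link → L=3 J1=0 J2=1
add link → L=4 J1=0 J2=1
R@1,2 dof=1 J1 → L=4 J1=1 J2=1
P@3,1 dof=1 J1 → L=4 J1=2 J2=1
R@2,0 dof=1 J1 → L=4 J1=3 J2=1
add link → L=5 J1=3 J2=1
P@4,3 dof=1 J1 → L=5 J1=4 J2=1
P@0,4 dof=1 J1 → L=5 J1=5 J2=1
add link → L=6 J1=5 J2=1
P@5,0 dof=1 J1 → L=6 J1=6 J2=1
PS@5,4 dof=2 J2 → L=6 J1=6 J2=2
add link → L=7 J1=6 J2=2
R@5,2 dof=1 J1 → L=7 J1=7 J2=2
C@4,6 dof=2 J2 → L=7 J1=7 J2=3
M=3(L−1)−2J1−J2=3·6−2·7−3=1

M = 1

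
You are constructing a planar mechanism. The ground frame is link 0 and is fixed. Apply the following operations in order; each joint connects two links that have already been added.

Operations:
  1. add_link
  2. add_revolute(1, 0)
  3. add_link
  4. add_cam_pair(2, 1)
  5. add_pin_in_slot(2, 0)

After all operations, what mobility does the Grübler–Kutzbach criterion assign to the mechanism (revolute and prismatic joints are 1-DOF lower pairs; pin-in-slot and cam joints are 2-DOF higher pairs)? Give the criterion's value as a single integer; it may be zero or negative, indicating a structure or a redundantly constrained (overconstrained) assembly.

link 0 = ground. State L|J1|J2 = 1|0|0
+link1  2|0|0
R(1,0) f=1→J1  2|1|0
+link2  3|1|0
C(2,1) f=2→J2  3|1|1
PS(2,0) f=2→J2  3|1|2
M = 3(3−1)−2·1−2 = 6−2−2 = 2

M = 2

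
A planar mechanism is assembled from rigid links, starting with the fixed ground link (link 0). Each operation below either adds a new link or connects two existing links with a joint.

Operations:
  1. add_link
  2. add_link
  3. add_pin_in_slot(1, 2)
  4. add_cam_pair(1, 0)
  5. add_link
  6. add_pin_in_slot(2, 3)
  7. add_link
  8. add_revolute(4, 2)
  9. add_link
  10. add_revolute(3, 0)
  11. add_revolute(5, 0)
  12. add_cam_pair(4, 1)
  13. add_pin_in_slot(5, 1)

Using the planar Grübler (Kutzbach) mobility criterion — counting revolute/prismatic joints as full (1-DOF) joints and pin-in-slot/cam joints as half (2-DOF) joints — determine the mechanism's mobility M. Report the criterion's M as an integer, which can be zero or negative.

M = 4

[1;0;0] (link 0 is ground)
L+ [2;0;0]
L+ [3;0;0]
PS(1,2)∈J2 [3;0;1]
C(1,0)∈J2 [3;0;2]
L+ [4;0;2]
PS(2,3)∈J2 [4;0;3]
L+ [5;0;3]
R(4,2)∈J1 [5;1;3]
L+ [6;1;3]
R(3,0)∈J1 [6;2;3]
R(5,0)∈J1 [6;3;3]
C(4,1)∈J2 [6;3;4]
PS(5,1)∈J2 [6;3;5]
mobility = 15 − 6 − 5 = 4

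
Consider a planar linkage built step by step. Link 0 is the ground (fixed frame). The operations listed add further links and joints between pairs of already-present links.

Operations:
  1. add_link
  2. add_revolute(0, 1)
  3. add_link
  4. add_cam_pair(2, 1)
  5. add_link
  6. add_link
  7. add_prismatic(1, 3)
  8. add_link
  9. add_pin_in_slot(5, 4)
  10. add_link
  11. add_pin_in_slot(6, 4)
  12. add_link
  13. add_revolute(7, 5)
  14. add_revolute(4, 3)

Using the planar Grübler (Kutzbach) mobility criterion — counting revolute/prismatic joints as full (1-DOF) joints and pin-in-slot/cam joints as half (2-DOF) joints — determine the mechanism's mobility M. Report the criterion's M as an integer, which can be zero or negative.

M = 10

link 0 = ground. State L|J1|J2 = 1|0|0
+link1  2|0|0
R(0,1) f=1→J1  2|1|0
+link2  3|1|0
C(2,1) f=2→J2  3|1|1
+link3  4|1|1
+link4  5|1|1
P(1,3) f=1→J1  5|2|1
+link5  6|2|1
PS(5,4) f=2→J2  6|2|2
+link6  7|2|2
PS(6,4) f=2→J2  7|2|3
+link7  8|2|3
R(7,5) f=1→J1  8|3|3
R(4,3) f=1→J1  8|4|3
M = 3(8−1)−2·4−3 = 21−8−3 = 10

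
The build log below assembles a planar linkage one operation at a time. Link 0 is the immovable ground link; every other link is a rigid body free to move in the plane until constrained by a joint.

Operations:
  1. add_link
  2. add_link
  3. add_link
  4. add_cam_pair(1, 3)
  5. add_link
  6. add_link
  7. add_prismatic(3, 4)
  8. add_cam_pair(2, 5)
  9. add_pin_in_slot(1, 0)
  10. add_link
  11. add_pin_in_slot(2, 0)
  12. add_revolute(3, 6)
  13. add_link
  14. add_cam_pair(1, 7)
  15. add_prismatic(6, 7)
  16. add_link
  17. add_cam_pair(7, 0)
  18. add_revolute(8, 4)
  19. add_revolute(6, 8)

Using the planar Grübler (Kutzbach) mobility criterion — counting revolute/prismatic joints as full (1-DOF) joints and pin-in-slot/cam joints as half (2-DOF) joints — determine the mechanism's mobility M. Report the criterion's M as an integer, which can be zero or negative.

L=1 J1=0 J2=0
add link → L=2 J1=0 J2=0
add link → L=3 J1=0 J2=0
add link → L=4 J1=0 J2=0
C@1,3 dof=2 J2 → L=4 J1=0 J2=1
add link → L=5 J1=0 J2=1
add link → L=6 J1=0 J2=1
P@3,4 dof=1 J1 → L=6 J1=1 J2=1
C@2,5 dof=2 J2 → L=6 J1=1 J2=2
PS@1,0 dof=2 J2 → L=6 J1=1 J2=3
add link → L=7 J1=1 J2=3
PS@2,0 dof=2 J2 → L=7 J1=1 J2=4
R@3,6 dof=1 J1 → L=7 J1=2 J2=4
add link → L=8 J1=2 J2=4
C@1,7 dof=2 J2 → L=8 J1=2 J2=5
P@6,7 dof=1 J1 → L=8 J1=3 J2=5
add link → L=9 J1=3 J2=5
C@7,0 dof=2 J2 → L=9 J1=3 J2=6
R@8,4 dof=1 J1 → L=9 J1=4 J2=6
R@6,8 dof=1 J1 → L=9 J1=5 J2=6
M=3(L−1)−2J1−J2=3·8−2·5−6=8

M = 8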